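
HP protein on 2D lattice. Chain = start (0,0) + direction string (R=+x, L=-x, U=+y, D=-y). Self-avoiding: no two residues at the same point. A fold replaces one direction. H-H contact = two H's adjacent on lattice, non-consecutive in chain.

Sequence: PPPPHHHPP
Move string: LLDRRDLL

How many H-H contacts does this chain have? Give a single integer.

Answer: 0

Derivation:
Positions: [(0, 0), (-1, 0), (-2, 0), (-2, -1), (-1, -1), (0, -1), (0, -2), (-1, -2), (-2, -2)]
No H-H contacts found.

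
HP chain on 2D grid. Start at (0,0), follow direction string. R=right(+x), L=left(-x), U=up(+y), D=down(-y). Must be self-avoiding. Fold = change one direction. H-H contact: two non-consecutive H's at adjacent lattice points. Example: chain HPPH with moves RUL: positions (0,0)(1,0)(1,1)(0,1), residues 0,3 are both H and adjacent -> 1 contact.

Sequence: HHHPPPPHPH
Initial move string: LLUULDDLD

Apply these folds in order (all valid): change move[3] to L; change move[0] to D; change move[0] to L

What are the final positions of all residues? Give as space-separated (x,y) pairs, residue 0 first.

Initial moves: LLUULDDLD
Fold: move[3]->L => LLULLDDLD (positions: [(0, 0), (-1, 0), (-2, 0), (-2, 1), (-3, 1), (-4, 1), (-4, 0), (-4, -1), (-5, -1), (-5, -2)])
Fold: move[0]->D => DLULLDDLD (positions: [(0, 0), (0, -1), (-1, -1), (-1, 0), (-2, 0), (-3, 0), (-3, -1), (-3, -2), (-4, -2), (-4, -3)])
Fold: move[0]->L => LLULLDDLD (positions: [(0, 0), (-1, 0), (-2, 0), (-2, 1), (-3, 1), (-4, 1), (-4, 0), (-4, -1), (-5, -1), (-5, -2)])

Answer: (0,0) (-1,0) (-2,0) (-2,1) (-3,1) (-4,1) (-4,0) (-4,-1) (-5,-1) (-5,-2)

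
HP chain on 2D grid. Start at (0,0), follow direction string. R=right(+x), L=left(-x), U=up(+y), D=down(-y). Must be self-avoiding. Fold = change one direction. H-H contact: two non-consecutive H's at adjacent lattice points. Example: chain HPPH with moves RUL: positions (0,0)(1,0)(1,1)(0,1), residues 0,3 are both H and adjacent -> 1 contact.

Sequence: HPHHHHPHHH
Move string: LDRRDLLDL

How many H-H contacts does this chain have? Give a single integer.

Positions: [(0, 0), (-1, 0), (-1, -1), (0, -1), (1, -1), (1, -2), (0, -2), (-1, -2), (-1, -3), (-2, -3)]
H-H contact: residue 0 @(0,0) - residue 3 @(0, -1)
H-H contact: residue 2 @(-1,-1) - residue 7 @(-1, -2)

Answer: 2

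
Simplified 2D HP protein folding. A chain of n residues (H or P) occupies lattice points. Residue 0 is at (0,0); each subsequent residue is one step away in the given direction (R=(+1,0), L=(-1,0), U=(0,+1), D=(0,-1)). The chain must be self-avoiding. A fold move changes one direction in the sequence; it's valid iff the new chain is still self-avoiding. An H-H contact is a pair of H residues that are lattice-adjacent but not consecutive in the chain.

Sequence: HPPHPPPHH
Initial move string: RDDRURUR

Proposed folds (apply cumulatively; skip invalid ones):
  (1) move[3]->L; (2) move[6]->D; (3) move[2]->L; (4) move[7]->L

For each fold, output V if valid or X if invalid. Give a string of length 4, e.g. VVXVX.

Initial: RDDRURUR -> [(0, 0), (1, 0), (1, -1), (1, -2), (2, -2), (2, -1), (3, -1), (3, 0), (4, 0)]
Fold 1: move[3]->L => RDDLURUR INVALID (collision), skipped
Fold 2: move[6]->D => RDDRURDR VALID
Fold 3: move[2]->L => RDLRURDR INVALID (collision), skipped
Fold 4: move[7]->L => RDDRURDL INVALID (collision), skipped

Answer: XVXX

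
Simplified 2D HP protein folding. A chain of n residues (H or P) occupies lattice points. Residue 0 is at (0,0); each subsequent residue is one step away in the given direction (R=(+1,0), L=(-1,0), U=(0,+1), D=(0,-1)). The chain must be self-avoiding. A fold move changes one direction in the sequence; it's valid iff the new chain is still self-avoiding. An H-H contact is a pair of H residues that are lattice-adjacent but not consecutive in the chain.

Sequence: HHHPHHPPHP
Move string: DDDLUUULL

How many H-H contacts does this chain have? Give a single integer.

Positions: [(0, 0), (0, -1), (0, -2), (0, -3), (-1, -3), (-1, -2), (-1, -1), (-1, 0), (-2, 0), (-3, 0)]
H-H contact: residue 2 @(0,-2) - residue 5 @(-1, -2)

Answer: 1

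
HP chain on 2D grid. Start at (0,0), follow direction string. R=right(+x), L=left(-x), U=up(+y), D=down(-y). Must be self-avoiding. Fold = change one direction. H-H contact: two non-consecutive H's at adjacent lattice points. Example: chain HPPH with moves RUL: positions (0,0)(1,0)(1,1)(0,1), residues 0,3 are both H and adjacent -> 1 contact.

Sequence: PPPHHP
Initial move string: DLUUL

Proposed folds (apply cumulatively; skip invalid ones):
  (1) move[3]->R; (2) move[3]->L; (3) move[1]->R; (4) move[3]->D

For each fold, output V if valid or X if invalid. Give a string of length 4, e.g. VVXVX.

Answer: XVXX

Derivation:
Initial: DLUUL -> [(0, 0), (0, -1), (-1, -1), (-1, 0), (-1, 1), (-2, 1)]
Fold 1: move[3]->R => DLURL INVALID (collision), skipped
Fold 2: move[3]->L => DLULL VALID
Fold 3: move[1]->R => DRULL INVALID (collision), skipped
Fold 4: move[3]->D => DLUDL INVALID (collision), skipped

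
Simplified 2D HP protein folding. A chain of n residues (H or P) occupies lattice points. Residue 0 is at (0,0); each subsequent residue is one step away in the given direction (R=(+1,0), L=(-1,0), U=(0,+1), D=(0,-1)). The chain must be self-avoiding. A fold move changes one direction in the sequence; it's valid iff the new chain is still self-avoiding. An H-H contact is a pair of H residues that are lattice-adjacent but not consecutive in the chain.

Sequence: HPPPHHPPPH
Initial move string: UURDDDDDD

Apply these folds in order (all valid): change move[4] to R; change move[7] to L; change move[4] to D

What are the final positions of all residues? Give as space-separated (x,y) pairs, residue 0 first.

Initial moves: UURDDDDDD
Fold: move[4]->R => UURDRDDDD (positions: [(0, 0), (0, 1), (0, 2), (1, 2), (1, 1), (2, 1), (2, 0), (2, -1), (2, -2), (2, -3)])
Fold: move[7]->L => UURDRDDLD (positions: [(0, 0), (0, 1), (0, 2), (1, 2), (1, 1), (2, 1), (2, 0), (2, -1), (1, -1), (1, -2)])
Fold: move[4]->D => UURDDDDLD (positions: [(0, 0), (0, 1), (0, 2), (1, 2), (1, 1), (1, 0), (1, -1), (1, -2), (0, -2), (0, -3)])

Answer: (0,0) (0,1) (0,2) (1,2) (1,1) (1,0) (1,-1) (1,-2) (0,-2) (0,-3)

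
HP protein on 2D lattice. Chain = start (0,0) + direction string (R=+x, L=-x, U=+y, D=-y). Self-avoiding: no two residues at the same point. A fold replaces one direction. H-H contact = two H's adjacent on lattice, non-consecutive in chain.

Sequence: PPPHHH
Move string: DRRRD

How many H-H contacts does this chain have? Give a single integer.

Answer: 0

Derivation:
Positions: [(0, 0), (0, -1), (1, -1), (2, -1), (3, -1), (3, -2)]
No H-H contacts found.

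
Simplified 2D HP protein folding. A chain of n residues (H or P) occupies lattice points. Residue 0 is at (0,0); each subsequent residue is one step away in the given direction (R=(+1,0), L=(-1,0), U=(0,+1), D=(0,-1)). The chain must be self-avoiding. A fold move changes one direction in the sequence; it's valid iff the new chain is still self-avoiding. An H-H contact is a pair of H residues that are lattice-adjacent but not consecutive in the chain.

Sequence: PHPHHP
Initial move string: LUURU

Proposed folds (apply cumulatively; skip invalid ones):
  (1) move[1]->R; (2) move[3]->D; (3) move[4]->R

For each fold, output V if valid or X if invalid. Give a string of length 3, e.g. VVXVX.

Initial: LUURU -> [(0, 0), (-1, 0), (-1, 1), (-1, 2), (0, 2), (0, 3)]
Fold 1: move[1]->R => LRURU INVALID (collision), skipped
Fold 2: move[3]->D => LUUDU INVALID (collision), skipped
Fold 3: move[4]->R => LUURR VALID

Answer: XXV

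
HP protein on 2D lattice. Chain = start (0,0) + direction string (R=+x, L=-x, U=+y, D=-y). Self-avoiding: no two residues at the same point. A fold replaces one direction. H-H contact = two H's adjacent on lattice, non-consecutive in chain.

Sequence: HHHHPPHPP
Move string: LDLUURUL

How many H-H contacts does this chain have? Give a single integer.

Positions: [(0, 0), (-1, 0), (-1, -1), (-2, -1), (-2, 0), (-2, 1), (-1, 1), (-1, 2), (-2, 2)]
H-H contact: residue 1 @(-1,0) - residue 6 @(-1, 1)

Answer: 1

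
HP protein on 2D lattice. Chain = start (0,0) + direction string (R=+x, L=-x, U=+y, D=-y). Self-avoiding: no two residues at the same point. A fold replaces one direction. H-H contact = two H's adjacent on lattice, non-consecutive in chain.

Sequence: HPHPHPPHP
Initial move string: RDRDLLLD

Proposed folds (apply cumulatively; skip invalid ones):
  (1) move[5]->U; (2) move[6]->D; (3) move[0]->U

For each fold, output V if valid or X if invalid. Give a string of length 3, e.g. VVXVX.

Initial: RDRDLLLD -> [(0, 0), (1, 0), (1, -1), (2, -1), (2, -2), (1, -2), (0, -2), (-1, -2), (-1, -3)]
Fold 1: move[5]->U => RDRDLULD INVALID (collision), skipped
Fold 2: move[6]->D => RDRDLLDD VALID
Fold 3: move[0]->U => UDRDLLDD INVALID (collision), skipped

Answer: XVX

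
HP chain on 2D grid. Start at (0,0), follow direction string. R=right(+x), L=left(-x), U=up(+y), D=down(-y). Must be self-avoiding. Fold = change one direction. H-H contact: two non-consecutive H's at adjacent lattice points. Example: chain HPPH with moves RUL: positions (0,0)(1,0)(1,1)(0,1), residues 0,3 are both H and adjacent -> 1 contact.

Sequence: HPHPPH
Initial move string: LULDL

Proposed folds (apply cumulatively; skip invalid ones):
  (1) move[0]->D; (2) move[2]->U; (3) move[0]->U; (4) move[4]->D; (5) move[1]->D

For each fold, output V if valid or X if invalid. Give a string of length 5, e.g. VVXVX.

Answer: XXVVX

Derivation:
Initial: LULDL -> [(0, 0), (-1, 0), (-1, 1), (-2, 1), (-2, 0), (-3, 0)]
Fold 1: move[0]->D => DULDL INVALID (collision), skipped
Fold 2: move[2]->U => LUUDL INVALID (collision), skipped
Fold 3: move[0]->U => UULDL VALID
Fold 4: move[4]->D => UULDD VALID
Fold 5: move[1]->D => UDLDD INVALID (collision), skipped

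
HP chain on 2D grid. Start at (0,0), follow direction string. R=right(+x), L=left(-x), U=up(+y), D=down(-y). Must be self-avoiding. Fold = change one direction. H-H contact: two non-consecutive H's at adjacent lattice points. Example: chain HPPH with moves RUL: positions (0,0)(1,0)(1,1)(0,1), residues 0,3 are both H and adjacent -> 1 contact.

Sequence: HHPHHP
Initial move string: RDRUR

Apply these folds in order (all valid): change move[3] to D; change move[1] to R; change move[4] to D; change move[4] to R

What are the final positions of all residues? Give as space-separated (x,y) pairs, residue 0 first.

Initial moves: RDRUR
Fold: move[3]->D => RDRDR (positions: [(0, 0), (1, 0), (1, -1), (2, -1), (2, -2), (3, -2)])
Fold: move[1]->R => RRRDR (positions: [(0, 0), (1, 0), (2, 0), (3, 0), (3, -1), (4, -1)])
Fold: move[4]->D => RRRDD (positions: [(0, 0), (1, 0), (2, 0), (3, 0), (3, -1), (3, -2)])
Fold: move[4]->R => RRRDR (positions: [(0, 0), (1, 0), (2, 0), (3, 0), (3, -1), (4, -1)])

Answer: (0,0) (1,0) (2,0) (3,0) (3,-1) (4,-1)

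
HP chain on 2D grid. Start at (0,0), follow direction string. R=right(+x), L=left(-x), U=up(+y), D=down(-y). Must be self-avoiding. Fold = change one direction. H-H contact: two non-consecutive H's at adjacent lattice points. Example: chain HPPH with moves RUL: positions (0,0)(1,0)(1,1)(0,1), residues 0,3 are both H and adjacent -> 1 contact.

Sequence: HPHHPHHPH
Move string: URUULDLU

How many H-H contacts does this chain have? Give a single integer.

Positions: [(0, 0), (0, 1), (1, 1), (1, 2), (1, 3), (0, 3), (0, 2), (-1, 2), (-1, 3)]
H-H contact: residue 3 @(1,2) - residue 6 @(0, 2)
H-H contact: residue 5 @(0,3) - residue 8 @(-1, 3)

Answer: 2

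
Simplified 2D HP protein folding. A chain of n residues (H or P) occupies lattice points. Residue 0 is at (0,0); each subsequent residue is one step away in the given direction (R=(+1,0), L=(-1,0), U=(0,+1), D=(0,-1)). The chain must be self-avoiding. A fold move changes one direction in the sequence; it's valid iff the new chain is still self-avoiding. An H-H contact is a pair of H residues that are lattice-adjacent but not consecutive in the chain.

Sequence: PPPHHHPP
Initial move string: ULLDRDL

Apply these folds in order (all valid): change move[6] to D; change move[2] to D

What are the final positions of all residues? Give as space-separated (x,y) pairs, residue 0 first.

Initial moves: ULLDRDL
Fold: move[6]->D => ULLDRDD (positions: [(0, 0), (0, 1), (-1, 1), (-2, 1), (-2, 0), (-1, 0), (-1, -1), (-1, -2)])
Fold: move[2]->D => ULDDRDD (positions: [(0, 0), (0, 1), (-1, 1), (-1, 0), (-1, -1), (0, -1), (0, -2), (0, -3)])

Answer: (0,0) (0,1) (-1,1) (-1,0) (-1,-1) (0,-1) (0,-2) (0,-3)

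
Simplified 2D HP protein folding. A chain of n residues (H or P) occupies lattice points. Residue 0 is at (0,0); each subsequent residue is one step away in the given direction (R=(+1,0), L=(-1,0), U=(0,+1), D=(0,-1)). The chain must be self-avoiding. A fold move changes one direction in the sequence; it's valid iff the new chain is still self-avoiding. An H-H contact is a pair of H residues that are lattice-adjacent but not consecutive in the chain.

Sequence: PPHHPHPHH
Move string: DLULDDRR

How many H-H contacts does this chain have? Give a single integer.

Answer: 2

Derivation:
Positions: [(0, 0), (0, -1), (-1, -1), (-1, 0), (-2, 0), (-2, -1), (-2, -2), (-1, -2), (0, -2)]
H-H contact: residue 2 @(-1,-1) - residue 5 @(-2, -1)
H-H contact: residue 2 @(-1,-1) - residue 7 @(-1, -2)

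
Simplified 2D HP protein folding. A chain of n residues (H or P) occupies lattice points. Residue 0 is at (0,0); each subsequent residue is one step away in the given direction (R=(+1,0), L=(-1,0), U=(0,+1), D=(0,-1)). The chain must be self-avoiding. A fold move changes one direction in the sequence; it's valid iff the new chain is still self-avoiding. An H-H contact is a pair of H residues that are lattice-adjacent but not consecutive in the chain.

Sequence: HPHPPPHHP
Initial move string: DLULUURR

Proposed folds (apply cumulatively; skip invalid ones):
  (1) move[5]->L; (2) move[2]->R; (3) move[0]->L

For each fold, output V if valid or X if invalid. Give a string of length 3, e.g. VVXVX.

Answer: XXV

Derivation:
Initial: DLULUURR -> [(0, 0), (0, -1), (-1, -1), (-1, 0), (-2, 0), (-2, 1), (-2, 2), (-1, 2), (0, 2)]
Fold 1: move[5]->L => DLULULRR INVALID (collision), skipped
Fold 2: move[2]->R => DLRLUURR INVALID (collision), skipped
Fold 3: move[0]->L => LLULUURR VALID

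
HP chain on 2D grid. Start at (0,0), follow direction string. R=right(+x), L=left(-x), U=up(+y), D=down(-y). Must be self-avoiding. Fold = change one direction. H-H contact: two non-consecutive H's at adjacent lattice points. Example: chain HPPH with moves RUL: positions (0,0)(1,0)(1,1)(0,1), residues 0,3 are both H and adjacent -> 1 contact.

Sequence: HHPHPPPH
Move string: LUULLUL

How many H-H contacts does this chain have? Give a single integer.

Positions: [(0, 0), (-1, 0), (-1, 1), (-1, 2), (-2, 2), (-3, 2), (-3, 3), (-4, 3)]
No H-H contacts found.

Answer: 0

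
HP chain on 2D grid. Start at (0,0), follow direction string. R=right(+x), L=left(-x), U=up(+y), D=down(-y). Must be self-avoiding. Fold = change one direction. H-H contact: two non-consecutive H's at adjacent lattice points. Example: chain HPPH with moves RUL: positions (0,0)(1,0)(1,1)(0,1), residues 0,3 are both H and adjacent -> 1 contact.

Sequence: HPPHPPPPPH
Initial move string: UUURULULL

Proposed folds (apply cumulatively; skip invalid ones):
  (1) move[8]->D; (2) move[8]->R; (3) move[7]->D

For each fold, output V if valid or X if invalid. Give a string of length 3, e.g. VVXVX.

Answer: VXX

Derivation:
Initial: UUURULULL -> [(0, 0), (0, 1), (0, 2), (0, 3), (1, 3), (1, 4), (0, 4), (0, 5), (-1, 5), (-2, 5)]
Fold 1: move[8]->D => UUURULULD VALID
Fold 2: move[8]->R => UUURULULR INVALID (collision), skipped
Fold 3: move[7]->D => UUURULUDD INVALID (collision), skipped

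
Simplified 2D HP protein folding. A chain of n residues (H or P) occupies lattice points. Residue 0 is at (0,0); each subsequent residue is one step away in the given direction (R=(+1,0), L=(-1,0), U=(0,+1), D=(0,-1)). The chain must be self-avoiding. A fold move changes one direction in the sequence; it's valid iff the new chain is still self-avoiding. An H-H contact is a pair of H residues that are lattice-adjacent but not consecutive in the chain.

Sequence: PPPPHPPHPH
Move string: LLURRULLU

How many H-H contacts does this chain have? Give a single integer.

Positions: [(0, 0), (-1, 0), (-2, 0), (-2, 1), (-1, 1), (0, 1), (0, 2), (-1, 2), (-2, 2), (-2, 3)]
H-H contact: residue 4 @(-1,1) - residue 7 @(-1, 2)

Answer: 1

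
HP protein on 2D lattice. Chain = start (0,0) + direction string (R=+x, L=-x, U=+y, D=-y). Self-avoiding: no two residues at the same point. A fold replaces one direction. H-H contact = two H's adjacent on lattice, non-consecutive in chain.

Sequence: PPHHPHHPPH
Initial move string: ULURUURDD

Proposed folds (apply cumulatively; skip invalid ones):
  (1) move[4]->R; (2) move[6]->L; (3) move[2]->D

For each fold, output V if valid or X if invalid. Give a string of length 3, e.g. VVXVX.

Answer: VXX

Derivation:
Initial: ULURUURDD -> [(0, 0), (0, 1), (-1, 1), (-1, 2), (0, 2), (0, 3), (0, 4), (1, 4), (1, 3), (1, 2)]
Fold 1: move[4]->R => ULURRURDD VALID
Fold 2: move[6]->L => ULURRULDD INVALID (collision), skipped
Fold 3: move[2]->D => ULDRRURDD INVALID (collision), skipped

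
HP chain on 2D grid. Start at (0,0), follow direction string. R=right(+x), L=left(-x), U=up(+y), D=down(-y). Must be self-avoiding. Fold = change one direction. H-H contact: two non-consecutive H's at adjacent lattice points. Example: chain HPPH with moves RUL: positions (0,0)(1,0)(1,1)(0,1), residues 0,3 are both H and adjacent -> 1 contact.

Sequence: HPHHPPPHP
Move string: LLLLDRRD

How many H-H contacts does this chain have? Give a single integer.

Answer: 1

Derivation:
Positions: [(0, 0), (-1, 0), (-2, 0), (-3, 0), (-4, 0), (-4, -1), (-3, -1), (-2, -1), (-2, -2)]
H-H contact: residue 2 @(-2,0) - residue 7 @(-2, -1)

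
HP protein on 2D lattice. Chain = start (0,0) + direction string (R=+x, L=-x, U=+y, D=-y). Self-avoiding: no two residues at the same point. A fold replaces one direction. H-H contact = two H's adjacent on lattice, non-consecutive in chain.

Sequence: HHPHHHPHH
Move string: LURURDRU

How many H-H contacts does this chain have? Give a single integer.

Answer: 2

Derivation:
Positions: [(0, 0), (-1, 0), (-1, 1), (0, 1), (0, 2), (1, 2), (1, 1), (2, 1), (2, 2)]
H-H contact: residue 0 @(0,0) - residue 3 @(0, 1)
H-H contact: residue 5 @(1,2) - residue 8 @(2, 2)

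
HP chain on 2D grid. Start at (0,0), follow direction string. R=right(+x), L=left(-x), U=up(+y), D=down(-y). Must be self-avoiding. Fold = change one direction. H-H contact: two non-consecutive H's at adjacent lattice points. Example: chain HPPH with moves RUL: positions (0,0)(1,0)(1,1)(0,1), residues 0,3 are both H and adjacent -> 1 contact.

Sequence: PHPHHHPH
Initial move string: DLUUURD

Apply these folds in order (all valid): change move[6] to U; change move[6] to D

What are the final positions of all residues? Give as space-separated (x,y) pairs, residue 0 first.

Answer: (0,0) (0,-1) (-1,-1) (-1,0) (-1,1) (-1,2) (0,2) (0,1)

Derivation:
Initial moves: DLUUURD
Fold: move[6]->U => DLUUURU (positions: [(0, 0), (0, -1), (-1, -1), (-1, 0), (-1, 1), (-1, 2), (0, 2), (0, 3)])
Fold: move[6]->D => DLUUURD (positions: [(0, 0), (0, -1), (-1, -1), (-1, 0), (-1, 1), (-1, 2), (0, 2), (0, 1)])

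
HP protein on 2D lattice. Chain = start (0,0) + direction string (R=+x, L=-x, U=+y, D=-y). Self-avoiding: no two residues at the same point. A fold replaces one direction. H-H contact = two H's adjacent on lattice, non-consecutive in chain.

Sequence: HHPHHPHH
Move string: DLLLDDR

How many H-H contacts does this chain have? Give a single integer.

Answer: 0

Derivation:
Positions: [(0, 0), (0, -1), (-1, -1), (-2, -1), (-3, -1), (-3, -2), (-3, -3), (-2, -3)]
No H-H contacts found.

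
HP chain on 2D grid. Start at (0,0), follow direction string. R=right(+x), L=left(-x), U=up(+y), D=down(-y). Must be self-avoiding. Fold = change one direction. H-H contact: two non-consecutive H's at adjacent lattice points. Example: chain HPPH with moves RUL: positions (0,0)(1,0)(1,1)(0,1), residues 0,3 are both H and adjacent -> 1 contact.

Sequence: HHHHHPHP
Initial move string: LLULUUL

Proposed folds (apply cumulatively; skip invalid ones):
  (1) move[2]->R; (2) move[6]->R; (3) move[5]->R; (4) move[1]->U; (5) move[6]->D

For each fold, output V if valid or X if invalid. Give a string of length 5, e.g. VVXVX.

Initial: LLULUUL -> [(0, 0), (-1, 0), (-2, 0), (-2, 1), (-3, 1), (-3, 2), (-3, 3), (-4, 3)]
Fold 1: move[2]->R => LLRLUUL INVALID (collision), skipped
Fold 2: move[6]->R => LLULUUR VALID
Fold 3: move[5]->R => LLULURR VALID
Fold 4: move[1]->U => LUULURR VALID
Fold 5: move[6]->D => LUULURD INVALID (collision), skipped

Answer: XVVVX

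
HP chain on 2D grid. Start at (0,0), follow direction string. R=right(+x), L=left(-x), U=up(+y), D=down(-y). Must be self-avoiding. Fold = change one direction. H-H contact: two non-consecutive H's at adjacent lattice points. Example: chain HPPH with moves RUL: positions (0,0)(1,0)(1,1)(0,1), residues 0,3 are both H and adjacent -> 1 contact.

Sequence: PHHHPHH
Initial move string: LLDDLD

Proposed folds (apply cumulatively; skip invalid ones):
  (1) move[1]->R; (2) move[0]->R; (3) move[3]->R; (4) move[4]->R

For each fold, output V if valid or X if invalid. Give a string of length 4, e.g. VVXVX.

Answer: XXXV

Derivation:
Initial: LLDDLD -> [(0, 0), (-1, 0), (-2, 0), (-2, -1), (-2, -2), (-3, -2), (-3, -3)]
Fold 1: move[1]->R => LRDDLD INVALID (collision), skipped
Fold 2: move[0]->R => RLDDLD INVALID (collision), skipped
Fold 3: move[3]->R => LLDRLD INVALID (collision), skipped
Fold 4: move[4]->R => LLDDRD VALID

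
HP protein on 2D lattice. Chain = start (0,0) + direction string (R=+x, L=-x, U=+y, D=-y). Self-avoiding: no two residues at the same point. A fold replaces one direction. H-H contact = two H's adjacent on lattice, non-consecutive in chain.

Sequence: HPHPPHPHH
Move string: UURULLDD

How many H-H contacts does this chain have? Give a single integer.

Positions: [(0, 0), (0, 1), (0, 2), (1, 2), (1, 3), (0, 3), (-1, 3), (-1, 2), (-1, 1)]
H-H contact: residue 2 @(0,2) - residue 7 @(-1, 2)
H-H contact: residue 2 @(0,2) - residue 5 @(0, 3)

Answer: 2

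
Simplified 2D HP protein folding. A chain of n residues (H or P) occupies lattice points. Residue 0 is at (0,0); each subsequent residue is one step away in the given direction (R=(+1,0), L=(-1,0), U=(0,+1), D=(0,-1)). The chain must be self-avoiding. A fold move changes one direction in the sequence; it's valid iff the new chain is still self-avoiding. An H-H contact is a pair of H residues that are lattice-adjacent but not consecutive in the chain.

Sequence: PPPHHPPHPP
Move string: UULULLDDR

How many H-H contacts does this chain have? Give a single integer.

Answer: 0

Derivation:
Positions: [(0, 0), (0, 1), (0, 2), (-1, 2), (-1, 3), (-2, 3), (-3, 3), (-3, 2), (-3, 1), (-2, 1)]
No H-H contacts found.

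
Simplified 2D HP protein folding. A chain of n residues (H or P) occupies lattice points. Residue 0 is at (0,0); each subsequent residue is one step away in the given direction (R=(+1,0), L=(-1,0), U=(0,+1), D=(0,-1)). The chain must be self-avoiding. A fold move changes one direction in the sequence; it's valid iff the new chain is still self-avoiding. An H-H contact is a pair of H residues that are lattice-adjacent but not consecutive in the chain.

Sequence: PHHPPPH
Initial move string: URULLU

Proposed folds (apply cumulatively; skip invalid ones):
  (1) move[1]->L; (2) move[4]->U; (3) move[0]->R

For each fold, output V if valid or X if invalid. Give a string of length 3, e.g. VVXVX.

Answer: VVX

Derivation:
Initial: URULLU -> [(0, 0), (0, 1), (1, 1), (1, 2), (0, 2), (-1, 2), (-1, 3)]
Fold 1: move[1]->L => ULULLU VALID
Fold 2: move[4]->U => ULULUU VALID
Fold 3: move[0]->R => RLULUU INVALID (collision), skipped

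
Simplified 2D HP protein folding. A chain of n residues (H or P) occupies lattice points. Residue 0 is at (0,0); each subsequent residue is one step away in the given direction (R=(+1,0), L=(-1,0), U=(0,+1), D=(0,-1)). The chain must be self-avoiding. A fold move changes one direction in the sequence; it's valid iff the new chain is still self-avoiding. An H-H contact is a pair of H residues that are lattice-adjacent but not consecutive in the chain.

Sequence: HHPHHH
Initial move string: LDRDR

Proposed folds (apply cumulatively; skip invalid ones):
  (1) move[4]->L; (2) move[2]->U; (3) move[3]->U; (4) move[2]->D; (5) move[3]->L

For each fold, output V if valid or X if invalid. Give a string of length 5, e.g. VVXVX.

Initial: LDRDR -> [(0, 0), (-1, 0), (-1, -1), (0, -1), (0, -2), (1, -2)]
Fold 1: move[4]->L => LDRDL VALID
Fold 2: move[2]->U => LDUDL INVALID (collision), skipped
Fold 3: move[3]->U => LDRUL INVALID (collision), skipped
Fold 4: move[2]->D => LDDDL VALID
Fold 5: move[3]->L => LDDLL VALID

Answer: VXXVV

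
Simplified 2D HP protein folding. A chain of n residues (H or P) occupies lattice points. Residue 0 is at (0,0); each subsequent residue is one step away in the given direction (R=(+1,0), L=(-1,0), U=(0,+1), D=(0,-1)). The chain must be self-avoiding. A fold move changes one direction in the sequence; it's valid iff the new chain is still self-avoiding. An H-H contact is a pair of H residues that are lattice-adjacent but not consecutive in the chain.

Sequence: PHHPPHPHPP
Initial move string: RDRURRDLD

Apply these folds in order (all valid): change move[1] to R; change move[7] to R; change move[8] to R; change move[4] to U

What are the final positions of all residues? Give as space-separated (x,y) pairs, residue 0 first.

Initial moves: RDRURRDLD
Fold: move[1]->R => RRRURRDLD (positions: [(0, 0), (1, 0), (2, 0), (3, 0), (3, 1), (4, 1), (5, 1), (5, 0), (4, 0), (4, -1)])
Fold: move[7]->R => RRRURRDRD (positions: [(0, 0), (1, 0), (2, 0), (3, 0), (3, 1), (4, 1), (5, 1), (5, 0), (6, 0), (6, -1)])
Fold: move[8]->R => RRRURRDRR (positions: [(0, 0), (1, 0), (2, 0), (3, 0), (3, 1), (4, 1), (5, 1), (5, 0), (6, 0), (7, 0)])
Fold: move[4]->U => RRRUURDRR (positions: [(0, 0), (1, 0), (2, 0), (3, 0), (3, 1), (3, 2), (4, 2), (4, 1), (5, 1), (6, 1)])

Answer: (0,0) (1,0) (2,0) (3,0) (3,1) (3,2) (4,2) (4,1) (5,1) (6,1)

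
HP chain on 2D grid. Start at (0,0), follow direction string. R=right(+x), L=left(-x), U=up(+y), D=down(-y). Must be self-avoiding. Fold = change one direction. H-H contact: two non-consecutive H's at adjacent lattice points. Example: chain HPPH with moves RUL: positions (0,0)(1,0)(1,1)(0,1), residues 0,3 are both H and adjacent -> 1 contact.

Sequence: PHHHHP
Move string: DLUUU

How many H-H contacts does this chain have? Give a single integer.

Positions: [(0, 0), (0, -1), (-1, -1), (-1, 0), (-1, 1), (-1, 2)]
No H-H contacts found.

Answer: 0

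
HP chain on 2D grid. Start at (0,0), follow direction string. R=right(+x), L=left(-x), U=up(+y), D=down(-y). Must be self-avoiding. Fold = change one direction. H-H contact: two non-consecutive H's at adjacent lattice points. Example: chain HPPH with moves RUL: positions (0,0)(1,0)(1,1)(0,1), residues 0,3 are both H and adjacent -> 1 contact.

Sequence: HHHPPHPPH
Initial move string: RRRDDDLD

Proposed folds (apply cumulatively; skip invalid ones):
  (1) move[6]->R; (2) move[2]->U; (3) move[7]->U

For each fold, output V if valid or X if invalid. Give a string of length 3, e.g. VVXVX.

Answer: VXV

Derivation:
Initial: RRRDDDLD -> [(0, 0), (1, 0), (2, 0), (3, 0), (3, -1), (3, -2), (3, -3), (2, -3), (2, -4)]
Fold 1: move[6]->R => RRRDDDRD VALID
Fold 2: move[2]->U => RRUDDDRD INVALID (collision), skipped
Fold 3: move[7]->U => RRRDDDRU VALID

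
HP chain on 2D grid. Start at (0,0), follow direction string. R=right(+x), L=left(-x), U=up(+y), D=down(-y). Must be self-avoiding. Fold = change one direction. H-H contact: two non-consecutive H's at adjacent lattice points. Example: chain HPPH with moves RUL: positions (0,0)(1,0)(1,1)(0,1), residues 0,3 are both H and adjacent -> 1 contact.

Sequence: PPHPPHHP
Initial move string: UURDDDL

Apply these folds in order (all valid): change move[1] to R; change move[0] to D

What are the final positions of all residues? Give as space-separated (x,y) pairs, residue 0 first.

Answer: (0,0) (0,-1) (1,-1) (2,-1) (2,-2) (2,-3) (2,-4) (1,-4)

Derivation:
Initial moves: UURDDDL
Fold: move[1]->R => URRDDDL (positions: [(0, 0), (0, 1), (1, 1), (2, 1), (2, 0), (2, -1), (2, -2), (1, -2)])
Fold: move[0]->D => DRRDDDL (positions: [(0, 0), (0, -1), (1, -1), (2, -1), (2, -2), (2, -3), (2, -4), (1, -4)])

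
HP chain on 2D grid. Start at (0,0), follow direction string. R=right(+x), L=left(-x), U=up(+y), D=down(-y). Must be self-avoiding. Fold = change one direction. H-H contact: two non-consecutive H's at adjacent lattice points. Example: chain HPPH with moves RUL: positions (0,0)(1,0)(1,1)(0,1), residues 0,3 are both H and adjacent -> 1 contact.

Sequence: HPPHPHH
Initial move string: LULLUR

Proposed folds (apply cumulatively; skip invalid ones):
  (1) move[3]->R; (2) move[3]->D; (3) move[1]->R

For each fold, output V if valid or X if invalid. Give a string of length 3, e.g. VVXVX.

Initial: LULLUR -> [(0, 0), (-1, 0), (-1, 1), (-2, 1), (-3, 1), (-3, 2), (-2, 2)]
Fold 1: move[3]->R => LULRUR INVALID (collision), skipped
Fold 2: move[3]->D => LULDUR INVALID (collision), skipped
Fold 3: move[1]->R => LRLLUR INVALID (collision), skipped

Answer: XXX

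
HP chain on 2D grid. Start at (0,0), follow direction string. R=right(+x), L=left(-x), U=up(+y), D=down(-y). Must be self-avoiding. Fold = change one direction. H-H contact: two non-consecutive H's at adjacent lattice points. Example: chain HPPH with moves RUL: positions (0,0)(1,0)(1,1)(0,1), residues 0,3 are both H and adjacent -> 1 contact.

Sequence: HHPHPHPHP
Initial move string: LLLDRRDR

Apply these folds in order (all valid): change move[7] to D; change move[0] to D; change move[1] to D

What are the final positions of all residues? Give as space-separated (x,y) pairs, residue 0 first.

Answer: (0,0) (0,-1) (0,-2) (-1,-2) (-1,-3) (0,-3) (1,-3) (1,-4) (1,-5)

Derivation:
Initial moves: LLLDRRDR
Fold: move[7]->D => LLLDRRDD (positions: [(0, 0), (-1, 0), (-2, 0), (-3, 0), (-3, -1), (-2, -1), (-1, -1), (-1, -2), (-1, -3)])
Fold: move[0]->D => DLLDRRDD (positions: [(0, 0), (0, -1), (-1, -1), (-2, -1), (-2, -2), (-1, -2), (0, -2), (0, -3), (0, -4)])
Fold: move[1]->D => DDLDRRDD (positions: [(0, 0), (0, -1), (0, -2), (-1, -2), (-1, -3), (0, -3), (1, -3), (1, -4), (1, -5)])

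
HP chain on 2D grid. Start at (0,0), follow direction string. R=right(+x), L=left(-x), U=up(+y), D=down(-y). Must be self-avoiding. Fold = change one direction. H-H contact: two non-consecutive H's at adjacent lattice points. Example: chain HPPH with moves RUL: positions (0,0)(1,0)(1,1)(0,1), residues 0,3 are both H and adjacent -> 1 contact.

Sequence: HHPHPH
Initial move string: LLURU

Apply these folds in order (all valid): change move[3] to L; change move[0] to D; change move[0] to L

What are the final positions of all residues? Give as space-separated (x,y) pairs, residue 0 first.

Initial moves: LLURU
Fold: move[3]->L => LLULU (positions: [(0, 0), (-1, 0), (-2, 0), (-2, 1), (-3, 1), (-3, 2)])
Fold: move[0]->D => DLULU (positions: [(0, 0), (0, -1), (-1, -1), (-1, 0), (-2, 0), (-2, 1)])
Fold: move[0]->L => LLULU (positions: [(0, 0), (-1, 0), (-2, 0), (-2, 1), (-3, 1), (-3, 2)])

Answer: (0,0) (-1,0) (-2,0) (-2,1) (-3,1) (-3,2)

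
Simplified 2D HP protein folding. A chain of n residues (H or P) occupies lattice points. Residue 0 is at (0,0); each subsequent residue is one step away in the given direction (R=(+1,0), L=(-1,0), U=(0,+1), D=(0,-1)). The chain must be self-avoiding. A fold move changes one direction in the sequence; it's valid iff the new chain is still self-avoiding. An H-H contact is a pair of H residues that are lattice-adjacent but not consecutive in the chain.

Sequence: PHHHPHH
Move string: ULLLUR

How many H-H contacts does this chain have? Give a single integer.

Positions: [(0, 0), (0, 1), (-1, 1), (-2, 1), (-3, 1), (-3, 2), (-2, 2)]
H-H contact: residue 3 @(-2,1) - residue 6 @(-2, 2)

Answer: 1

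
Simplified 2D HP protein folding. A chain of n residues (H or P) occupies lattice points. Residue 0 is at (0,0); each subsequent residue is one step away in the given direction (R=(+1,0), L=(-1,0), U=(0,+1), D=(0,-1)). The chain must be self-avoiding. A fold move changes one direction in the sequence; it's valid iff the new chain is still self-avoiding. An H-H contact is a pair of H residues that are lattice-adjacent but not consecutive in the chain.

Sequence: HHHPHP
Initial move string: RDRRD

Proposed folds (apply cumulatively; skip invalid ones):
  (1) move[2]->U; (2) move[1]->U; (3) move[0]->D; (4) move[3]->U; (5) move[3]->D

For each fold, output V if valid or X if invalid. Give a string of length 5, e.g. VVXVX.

Answer: XVXXV

Derivation:
Initial: RDRRD -> [(0, 0), (1, 0), (1, -1), (2, -1), (3, -1), (3, -2)]
Fold 1: move[2]->U => RDURD INVALID (collision), skipped
Fold 2: move[1]->U => RURRD VALID
Fold 3: move[0]->D => DURRD INVALID (collision), skipped
Fold 4: move[3]->U => RURUD INVALID (collision), skipped
Fold 5: move[3]->D => RURDD VALID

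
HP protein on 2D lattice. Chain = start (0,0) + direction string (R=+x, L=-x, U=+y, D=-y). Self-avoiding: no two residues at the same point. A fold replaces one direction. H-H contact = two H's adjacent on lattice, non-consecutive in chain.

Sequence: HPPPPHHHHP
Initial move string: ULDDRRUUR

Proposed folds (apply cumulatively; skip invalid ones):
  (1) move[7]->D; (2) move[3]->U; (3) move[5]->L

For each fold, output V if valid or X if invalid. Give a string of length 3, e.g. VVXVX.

Initial: ULDDRRUUR -> [(0, 0), (0, 1), (-1, 1), (-1, 0), (-1, -1), (0, -1), (1, -1), (1, 0), (1, 1), (2, 1)]
Fold 1: move[7]->D => ULDDRRUDR INVALID (collision), skipped
Fold 2: move[3]->U => ULDURRUUR INVALID (collision), skipped
Fold 3: move[5]->L => ULDDRLUUR INVALID (collision), skipped

Answer: XXX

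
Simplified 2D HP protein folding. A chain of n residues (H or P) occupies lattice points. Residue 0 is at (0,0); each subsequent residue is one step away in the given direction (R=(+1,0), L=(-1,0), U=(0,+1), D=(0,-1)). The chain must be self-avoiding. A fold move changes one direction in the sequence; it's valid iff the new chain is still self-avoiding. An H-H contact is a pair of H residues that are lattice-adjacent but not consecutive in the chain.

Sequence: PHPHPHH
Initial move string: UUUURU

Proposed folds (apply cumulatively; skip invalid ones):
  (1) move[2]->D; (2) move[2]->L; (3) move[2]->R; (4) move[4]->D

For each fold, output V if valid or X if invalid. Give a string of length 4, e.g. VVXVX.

Answer: XVVX

Derivation:
Initial: UUUURU -> [(0, 0), (0, 1), (0, 2), (0, 3), (0, 4), (1, 4), (1, 5)]
Fold 1: move[2]->D => UUDURU INVALID (collision), skipped
Fold 2: move[2]->L => UULURU VALID
Fold 3: move[2]->R => UURURU VALID
Fold 4: move[4]->D => UURUDU INVALID (collision), skipped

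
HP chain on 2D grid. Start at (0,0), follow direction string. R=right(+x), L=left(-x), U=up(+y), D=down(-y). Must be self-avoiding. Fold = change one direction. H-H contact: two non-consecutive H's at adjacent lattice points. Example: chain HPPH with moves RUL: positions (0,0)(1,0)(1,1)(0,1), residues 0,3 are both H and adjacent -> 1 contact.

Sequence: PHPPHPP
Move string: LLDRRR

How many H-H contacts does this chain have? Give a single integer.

Answer: 1

Derivation:
Positions: [(0, 0), (-1, 0), (-2, 0), (-2, -1), (-1, -1), (0, -1), (1, -1)]
H-H contact: residue 1 @(-1,0) - residue 4 @(-1, -1)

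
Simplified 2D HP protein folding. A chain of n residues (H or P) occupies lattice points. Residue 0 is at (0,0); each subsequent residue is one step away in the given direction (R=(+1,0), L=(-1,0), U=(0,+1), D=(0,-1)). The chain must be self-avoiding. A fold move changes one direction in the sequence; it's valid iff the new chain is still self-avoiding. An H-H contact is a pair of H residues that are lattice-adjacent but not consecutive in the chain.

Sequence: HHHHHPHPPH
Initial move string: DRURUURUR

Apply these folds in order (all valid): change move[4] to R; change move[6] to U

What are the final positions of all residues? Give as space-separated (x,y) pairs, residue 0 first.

Answer: (0,0) (0,-1) (1,-1) (1,0) (2,0) (3,0) (3,1) (3,2) (3,3) (4,3)

Derivation:
Initial moves: DRURUURUR
Fold: move[4]->R => DRURRURUR (positions: [(0, 0), (0, -1), (1, -1), (1, 0), (2, 0), (3, 0), (3, 1), (4, 1), (4, 2), (5, 2)])
Fold: move[6]->U => DRURRUUUR (positions: [(0, 0), (0, -1), (1, -1), (1, 0), (2, 0), (3, 0), (3, 1), (3, 2), (3, 3), (4, 3)])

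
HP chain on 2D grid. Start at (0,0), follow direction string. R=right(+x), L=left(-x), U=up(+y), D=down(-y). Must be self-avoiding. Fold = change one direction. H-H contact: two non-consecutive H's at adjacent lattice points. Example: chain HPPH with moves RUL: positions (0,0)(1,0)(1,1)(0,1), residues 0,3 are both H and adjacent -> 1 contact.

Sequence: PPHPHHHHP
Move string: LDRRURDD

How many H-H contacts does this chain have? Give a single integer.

Answer: 1

Derivation:
Positions: [(0, 0), (-1, 0), (-1, -1), (0, -1), (1, -1), (1, 0), (2, 0), (2, -1), (2, -2)]
H-H contact: residue 4 @(1,-1) - residue 7 @(2, -1)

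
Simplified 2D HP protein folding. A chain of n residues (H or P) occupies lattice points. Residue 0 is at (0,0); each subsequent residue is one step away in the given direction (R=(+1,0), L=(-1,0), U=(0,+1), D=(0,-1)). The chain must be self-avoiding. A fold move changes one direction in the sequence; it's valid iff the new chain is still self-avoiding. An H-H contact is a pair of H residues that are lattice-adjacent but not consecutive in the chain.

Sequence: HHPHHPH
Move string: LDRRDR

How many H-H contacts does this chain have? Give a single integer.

Positions: [(0, 0), (-1, 0), (-1, -1), (0, -1), (1, -1), (1, -2), (2, -2)]
H-H contact: residue 0 @(0,0) - residue 3 @(0, -1)

Answer: 1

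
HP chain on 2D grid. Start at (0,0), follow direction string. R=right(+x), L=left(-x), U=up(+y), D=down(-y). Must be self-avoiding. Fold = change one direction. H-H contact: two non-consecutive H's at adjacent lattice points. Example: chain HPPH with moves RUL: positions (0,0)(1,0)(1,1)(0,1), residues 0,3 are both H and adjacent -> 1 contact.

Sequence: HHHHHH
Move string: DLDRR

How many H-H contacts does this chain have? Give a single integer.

Answer: 1

Derivation:
Positions: [(0, 0), (0, -1), (-1, -1), (-1, -2), (0, -2), (1, -2)]
H-H contact: residue 1 @(0,-1) - residue 4 @(0, -2)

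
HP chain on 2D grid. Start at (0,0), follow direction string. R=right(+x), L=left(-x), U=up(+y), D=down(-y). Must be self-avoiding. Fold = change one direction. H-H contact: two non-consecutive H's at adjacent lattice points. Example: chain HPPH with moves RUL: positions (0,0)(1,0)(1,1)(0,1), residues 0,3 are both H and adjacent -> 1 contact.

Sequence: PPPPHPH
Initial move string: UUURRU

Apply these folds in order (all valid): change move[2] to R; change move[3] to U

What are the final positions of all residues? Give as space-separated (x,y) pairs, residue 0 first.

Answer: (0,0) (0,1) (0,2) (1,2) (1,3) (2,3) (2,4)

Derivation:
Initial moves: UUURRU
Fold: move[2]->R => UURRRU (positions: [(0, 0), (0, 1), (0, 2), (1, 2), (2, 2), (3, 2), (3, 3)])
Fold: move[3]->U => UURURU (positions: [(0, 0), (0, 1), (0, 2), (1, 2), (1, 3), (2, 3), (2, 4)])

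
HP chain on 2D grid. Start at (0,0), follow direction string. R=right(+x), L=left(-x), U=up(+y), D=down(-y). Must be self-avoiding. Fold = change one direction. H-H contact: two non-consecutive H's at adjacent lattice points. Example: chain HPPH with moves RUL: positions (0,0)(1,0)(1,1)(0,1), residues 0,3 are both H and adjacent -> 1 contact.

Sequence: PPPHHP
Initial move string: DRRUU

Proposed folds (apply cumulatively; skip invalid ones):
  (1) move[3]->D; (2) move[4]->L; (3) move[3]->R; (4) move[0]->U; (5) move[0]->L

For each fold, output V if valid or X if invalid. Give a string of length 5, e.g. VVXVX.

Answer: XVXVX

Derivation:
Initial: DRRUU -> [(0, 0), (0, -1), (1, -1), (2, -1), (2, 0), (2, 1)]
Fold 1: move[3]->D => DRRDU INVALID (collision), skipped
Fold 2: move[4]->L => DRRUL VALID
Fold 3: move[3]->R => DRRRL INVALID (collision), skipped
Fold 4: move[0]->U => URRUL VALID
Fold 5: move[0]->L => LRRUL INVALID (collision), skipped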